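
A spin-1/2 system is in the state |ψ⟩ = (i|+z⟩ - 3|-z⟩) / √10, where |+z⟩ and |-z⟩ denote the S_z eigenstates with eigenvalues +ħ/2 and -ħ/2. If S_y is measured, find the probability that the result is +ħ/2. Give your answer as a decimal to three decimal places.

|+y⟩ = (|+z⟩ + i|-z⟩)/√2, so ⟨+y|ψ⟩ = (4i) / (√2·√10).
P = |4i|² / 20 = 16/20.

0.800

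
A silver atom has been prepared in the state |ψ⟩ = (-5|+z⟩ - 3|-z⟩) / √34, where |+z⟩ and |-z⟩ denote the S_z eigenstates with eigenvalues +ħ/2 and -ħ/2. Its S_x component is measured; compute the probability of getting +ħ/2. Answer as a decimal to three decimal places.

|+x⟩ = (|+z⟩ + |-z⟩)/√2, so ⟨+x|ψ⟩ = (-8) / (√2·√34).
P = |-8|² / 68 = 64/68.

0.941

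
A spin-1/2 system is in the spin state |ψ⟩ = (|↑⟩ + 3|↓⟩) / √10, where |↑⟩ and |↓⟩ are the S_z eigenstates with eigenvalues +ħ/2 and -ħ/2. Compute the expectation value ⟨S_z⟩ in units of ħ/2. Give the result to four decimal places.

-0.8000

⟨σ_z⟩ = |a|² - |b|² divided by |a|²+|b|², with a, b the |↑⟩, |↓⟩ amplitudes.
= (1 - 9)/10 = -8/10.
⟨S_z⟩ = (ħ/2)·⟨σ_z⟩.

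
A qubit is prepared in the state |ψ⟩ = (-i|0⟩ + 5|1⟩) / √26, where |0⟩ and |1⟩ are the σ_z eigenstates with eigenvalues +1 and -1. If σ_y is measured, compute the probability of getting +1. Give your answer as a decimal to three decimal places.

|+y⟩ = (|0⟩ + i|1⟩)/√2, so ⟨+y|ψ⟩ = (-6i) / (√2·√26).
P = |-6i|² / 52 = 36/52.

0.692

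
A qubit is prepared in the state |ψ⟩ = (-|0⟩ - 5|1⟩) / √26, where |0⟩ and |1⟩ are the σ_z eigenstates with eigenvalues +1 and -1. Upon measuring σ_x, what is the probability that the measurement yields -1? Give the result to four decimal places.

|-x⟩ = (|0⟩ - |1⟩)/√2, so ⟨-x|ψ⟩ = (4) / (√2·√26).
P = |4|² / 52 = 16/52.

0.3077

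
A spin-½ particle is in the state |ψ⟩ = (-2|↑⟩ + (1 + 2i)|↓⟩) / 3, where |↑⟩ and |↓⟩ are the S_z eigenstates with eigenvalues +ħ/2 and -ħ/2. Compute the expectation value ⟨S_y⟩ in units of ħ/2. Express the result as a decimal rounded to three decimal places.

-0.889

⟨σ_y⟩ = 2 Im(a* b)/(|a|²+|b|²) with a = -2, b = (1 + 2i).
a* b = (-2 - 4i), so ⟨σ_y⟩ = -8/9.
⟨S_y⟩ = (ħ/2)·⟨σ_y⟩.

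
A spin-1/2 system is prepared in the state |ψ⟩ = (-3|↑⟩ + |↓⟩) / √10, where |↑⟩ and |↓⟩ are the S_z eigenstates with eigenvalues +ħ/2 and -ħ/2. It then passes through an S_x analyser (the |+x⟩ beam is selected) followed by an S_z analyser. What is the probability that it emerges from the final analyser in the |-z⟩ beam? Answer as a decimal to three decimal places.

0.100

First analyser (S_x): P(|+x⟩) = |⟨+x|ψ⟩|² = 4/20.
After stage 1 the state is |+x⟩; P(|-z⟩) = |⟨-z|+x⟩|² = 1/2.
Joint probability = 4/20 × 1/2 = 0.100.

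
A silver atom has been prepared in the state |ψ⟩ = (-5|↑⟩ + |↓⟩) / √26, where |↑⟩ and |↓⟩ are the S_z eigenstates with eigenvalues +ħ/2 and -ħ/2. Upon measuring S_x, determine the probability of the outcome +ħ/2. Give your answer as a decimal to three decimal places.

|+x⟩ = (|↑⟩ + |↓⟩)/√2, so ⟨+x|ψ⟩ = (-4) / (√2·√26).
P = |-4|² / 52 = 16/52.

0.308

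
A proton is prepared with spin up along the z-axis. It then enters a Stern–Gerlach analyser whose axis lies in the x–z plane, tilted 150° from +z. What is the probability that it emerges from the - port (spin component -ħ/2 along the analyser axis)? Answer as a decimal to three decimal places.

For spin-½, the probability of finding spin-up along an axis at angle θ to the initial spin direction is cos²(θ/2); spin-down is sin²(θ/2).
θ = 150°, so P = sin²(75°) ≈ 0.933.

0.933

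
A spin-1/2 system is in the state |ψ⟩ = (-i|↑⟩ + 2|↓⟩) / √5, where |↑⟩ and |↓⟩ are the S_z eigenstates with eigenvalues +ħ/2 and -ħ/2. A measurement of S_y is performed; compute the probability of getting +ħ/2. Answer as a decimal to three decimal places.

|+y⟩ = (|↑⟩ + i|↓⟩)/√2, so ⟨+y|ψ⟩ = (-3i) / (√2·√5).
P = |-3i|² / 10 = 9/10.

0.900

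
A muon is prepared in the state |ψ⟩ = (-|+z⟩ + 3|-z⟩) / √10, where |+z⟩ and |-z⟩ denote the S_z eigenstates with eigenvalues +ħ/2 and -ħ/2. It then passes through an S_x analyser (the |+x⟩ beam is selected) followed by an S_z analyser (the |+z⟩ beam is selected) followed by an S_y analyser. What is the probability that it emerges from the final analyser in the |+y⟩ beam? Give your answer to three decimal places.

First analyser (S_x): P(|+x⟩) = |⟨+x|ψ⟩|² = 4/20.
After stage 1 the state is |+x⟩; P(|+z⟩) = |⟨+z|+x⟩|² = 1/2.
After stage 2 the state is |+z⟩; P(|+y⟩) = |⟨+y|+z⟩|² = 1/2.
Joint probability = 4/20 × 1/2 × 1/2 = 0.050.

0.050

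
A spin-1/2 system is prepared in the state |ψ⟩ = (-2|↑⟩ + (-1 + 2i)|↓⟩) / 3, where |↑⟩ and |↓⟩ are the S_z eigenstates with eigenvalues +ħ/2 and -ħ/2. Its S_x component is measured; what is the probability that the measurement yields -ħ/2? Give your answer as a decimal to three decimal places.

0.278

|-x⟩ = (|↑⟩ - |↓⟩)/√2, so ⟨-x|ψ⟩ = (-1 - 2i) / (√2·3).
P = |-1 - 2i|² / 18 = 5/18.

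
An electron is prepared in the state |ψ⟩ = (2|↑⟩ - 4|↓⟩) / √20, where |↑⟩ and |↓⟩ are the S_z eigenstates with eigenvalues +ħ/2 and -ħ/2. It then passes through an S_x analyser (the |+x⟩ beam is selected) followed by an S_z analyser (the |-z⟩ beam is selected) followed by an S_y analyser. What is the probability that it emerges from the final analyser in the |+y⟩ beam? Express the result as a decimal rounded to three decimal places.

First analyser (S_x): P(|+x⟩) = |⟨+x|ψ⟩|² = 4/40.
After stage 1 the state is |+x⟩; P(|-z⟩) = |⟨-z|+x⟩|² = 1/2.
After stage 2 the state is |-z⟩; P(|+y⟩) = |⟨+y|-z⟩|² = 1/2.
Joint probability = 4/40 × 1/2 × 1/2 = 0.025.

0.025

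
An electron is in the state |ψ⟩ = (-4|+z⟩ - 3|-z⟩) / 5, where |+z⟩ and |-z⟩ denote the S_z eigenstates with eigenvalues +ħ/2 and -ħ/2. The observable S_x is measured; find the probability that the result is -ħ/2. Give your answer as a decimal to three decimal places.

|-x⟩ = (|+z⟩ - |-z⟩)/√2, so ⟨-x|ψ⟩ = (-1) / (√2·5).
P = |-1|² / 50 = 1/50.

0.020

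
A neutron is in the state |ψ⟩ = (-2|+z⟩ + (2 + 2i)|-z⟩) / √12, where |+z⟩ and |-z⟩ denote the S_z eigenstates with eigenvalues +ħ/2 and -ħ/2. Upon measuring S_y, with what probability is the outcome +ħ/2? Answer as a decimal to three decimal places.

0.167

|+y⟩ = (|+z⟩ + i|-z⟩)/√2, so ⟨+y|ψ⟩ = (-2i) / (√2·√12).
P = |-2i|² / 24 = 4/24.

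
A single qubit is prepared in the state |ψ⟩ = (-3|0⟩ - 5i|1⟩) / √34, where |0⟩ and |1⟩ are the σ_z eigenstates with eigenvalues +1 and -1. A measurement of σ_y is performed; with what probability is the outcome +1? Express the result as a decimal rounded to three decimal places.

|+y⟩ = (|0⟩ + i|1⟩)/√2, so ⟨+y|ψ⟩ = (-8) / (√2·√34).
P = |-8|² / 68 = 64/68.

0.941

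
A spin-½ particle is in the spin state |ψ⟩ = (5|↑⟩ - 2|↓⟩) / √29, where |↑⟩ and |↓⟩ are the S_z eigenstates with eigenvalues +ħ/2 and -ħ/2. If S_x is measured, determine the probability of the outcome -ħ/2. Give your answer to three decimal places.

|-x⟩ = (|↑⟩ - |↓⟩)/√2, so ⟨-x|ψ⟩ = (7) / (√2·√29).
P = |7|² / 58 = 49/58.

0.845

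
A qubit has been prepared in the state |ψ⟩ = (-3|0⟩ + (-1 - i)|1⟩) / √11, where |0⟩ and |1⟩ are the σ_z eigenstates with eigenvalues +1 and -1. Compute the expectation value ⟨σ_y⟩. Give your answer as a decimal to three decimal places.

⟨σ_y⟩ = 2 Im(a* b)/(|a|²+|b|²) with a = -3, b = (-1 - i).
a* b = (3 + 3i), so ⟨σ_y⟩ = 6/11.

0.545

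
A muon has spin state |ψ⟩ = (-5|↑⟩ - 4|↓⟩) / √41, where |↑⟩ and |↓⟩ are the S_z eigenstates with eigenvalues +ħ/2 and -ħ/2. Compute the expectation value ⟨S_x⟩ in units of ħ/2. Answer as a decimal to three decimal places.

0.976

⟨σ_x⟩ = 2 Re(a* b)/(|a|²+|b|²) with a = -5, b = -4.
a* b = 20, so ⟨σ_x⟩ = 40/41.
⟨S_x⟩ = (ħ/2)·⟨σ_x⟩.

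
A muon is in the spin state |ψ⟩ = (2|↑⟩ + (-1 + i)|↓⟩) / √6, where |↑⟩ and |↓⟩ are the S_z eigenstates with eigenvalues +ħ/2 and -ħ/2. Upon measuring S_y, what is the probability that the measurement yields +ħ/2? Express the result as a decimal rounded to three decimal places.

0.833

|+y⟩ = (|↑⟩ + i|↓⟩)/√2, so ⟨+y|ψ⟩ = (3 + i) / (√2·√6).
P = |3 + i|² / 12 = 10/12.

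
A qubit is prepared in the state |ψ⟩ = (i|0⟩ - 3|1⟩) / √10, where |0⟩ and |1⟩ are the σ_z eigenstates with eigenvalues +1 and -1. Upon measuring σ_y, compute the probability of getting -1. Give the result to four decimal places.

|-y⟩ = (|0⟩ - i|1⟩)/√2, so ⟨-y|ψ⟩ = (-2i) / (√2·√10).
P = |-2i|² / 20 = 4/20.

0.2000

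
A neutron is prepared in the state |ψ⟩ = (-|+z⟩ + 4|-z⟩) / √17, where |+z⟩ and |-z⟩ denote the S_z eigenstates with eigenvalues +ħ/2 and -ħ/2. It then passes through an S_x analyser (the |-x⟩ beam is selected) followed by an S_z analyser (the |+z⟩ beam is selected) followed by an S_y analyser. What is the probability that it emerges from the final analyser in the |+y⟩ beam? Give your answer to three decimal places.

First analyser (S_x): P(|-x⟩) = |⟨-x|ψ⟩|² = 25/34.
After stage 1 the state is |-x⟩; P(|+z⟩) = |⟨+z|-x⟩|² = 1/2.
After stage 2 the state is |+z⟩; P(|+y⟩) = |⟨+y|+z⟩|² = 1/2.
Joint probability = 25/34 × 1/2 × 1/2 = 0.184.

0.184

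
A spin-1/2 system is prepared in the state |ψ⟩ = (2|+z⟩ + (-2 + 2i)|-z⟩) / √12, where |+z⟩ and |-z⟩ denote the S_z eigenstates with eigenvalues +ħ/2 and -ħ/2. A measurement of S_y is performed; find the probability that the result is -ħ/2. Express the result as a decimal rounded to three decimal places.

0.167

|-y⟩ = (|+z⟩ - i|-z⟩)/√2, so ⟨-y|ψ⟩ = (-2i) / (√2·√12).
P = |-2i|² / 24 = 4/24.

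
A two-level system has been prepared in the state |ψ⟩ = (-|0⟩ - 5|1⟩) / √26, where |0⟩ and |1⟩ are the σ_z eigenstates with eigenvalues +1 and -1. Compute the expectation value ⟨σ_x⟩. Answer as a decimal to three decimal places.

0.385

⟨σ_x⟩ = 2 Re(a* b)/(|a|²+|b|²) with a = -1, b = -5.
a* b = 5, so ⟨σ_x⟩ = 10/26.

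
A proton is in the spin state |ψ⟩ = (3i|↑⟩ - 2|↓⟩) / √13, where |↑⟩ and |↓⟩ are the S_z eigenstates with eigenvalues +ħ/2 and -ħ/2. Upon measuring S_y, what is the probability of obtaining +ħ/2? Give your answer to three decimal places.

0.962

|+y⟩ = (|↑⟩ + i|↓⟩)/√2, so ⟨+y|ψ⟩ = (5i) / (√2·√13).
P = |5i|² / 26 = 25/26.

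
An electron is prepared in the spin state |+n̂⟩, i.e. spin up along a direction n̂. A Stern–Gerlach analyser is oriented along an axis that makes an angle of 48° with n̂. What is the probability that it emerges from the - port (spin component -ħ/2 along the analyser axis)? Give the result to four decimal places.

0.1654

For spin-½, the probability of finding spin-up along an axis at angle θ to the initial spin direction is cos²(θ/2); spin-down is sin²(θ/2).
θ = 48°, so P = sin²(24°) ≈ 0.1654.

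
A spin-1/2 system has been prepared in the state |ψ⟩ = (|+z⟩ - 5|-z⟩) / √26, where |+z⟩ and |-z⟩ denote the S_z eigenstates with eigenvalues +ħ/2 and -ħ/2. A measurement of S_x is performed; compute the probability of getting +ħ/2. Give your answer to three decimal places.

0.308

|+x⟩ = (|+z⟩ + |-z⟩)/√2, so ⟨+x|ψ⟩ = (-4) / (√2·√26).
P = |-4|² / 52 = 16/52.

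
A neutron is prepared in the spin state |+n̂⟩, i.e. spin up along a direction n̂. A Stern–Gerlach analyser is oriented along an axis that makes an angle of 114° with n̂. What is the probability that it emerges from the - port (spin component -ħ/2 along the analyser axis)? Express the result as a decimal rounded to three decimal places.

For spin-½, the probability of finding spin-up along an axis at angle θ to the initial spin direction is cos²(θ/2); spin-down is sin²(θ/2).
θ = 114°, so P = sin²(57°) ≈ 0.703.

0.703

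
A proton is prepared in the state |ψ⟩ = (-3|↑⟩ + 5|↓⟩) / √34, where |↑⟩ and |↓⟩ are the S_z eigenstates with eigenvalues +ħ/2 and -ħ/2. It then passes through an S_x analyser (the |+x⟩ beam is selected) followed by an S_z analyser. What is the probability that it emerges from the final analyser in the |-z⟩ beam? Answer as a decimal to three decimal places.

0.029

First analyser (S_x): P(|+x⟩) = |⟨+x|ψ⟩|² = 4/68.
After stage 1 the state is |+x⟩; P(|-z⟩) = |⟨-z|+x⟩|² = 1/2.
Joint probability = 4/68 × 1/2 = 0.029.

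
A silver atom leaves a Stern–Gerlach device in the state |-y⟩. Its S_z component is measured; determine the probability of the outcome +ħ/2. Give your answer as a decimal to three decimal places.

0.500

In the S_z basis, |-y⟩ = (|+z⟩ - i|-z⟩)/√2 and |+z⟩ = |+z⟩.
|⟨+z|-y⟩|² = 1/2.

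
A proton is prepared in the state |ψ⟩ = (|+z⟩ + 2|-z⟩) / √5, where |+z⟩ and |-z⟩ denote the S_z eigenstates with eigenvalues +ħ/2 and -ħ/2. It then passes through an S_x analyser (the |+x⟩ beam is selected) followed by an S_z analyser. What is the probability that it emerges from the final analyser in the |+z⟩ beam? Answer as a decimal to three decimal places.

0.450

First analyser (S_x): P(|+x⟩) = |⟨+x|ψ⟩|² = 9/10.
After stage 1 the state is |+x⟩; P(|+z⟩) = |⟨+z|+x⟩|² = 1/2.
Joint probability = 9/10 × 1/2 = 0.450.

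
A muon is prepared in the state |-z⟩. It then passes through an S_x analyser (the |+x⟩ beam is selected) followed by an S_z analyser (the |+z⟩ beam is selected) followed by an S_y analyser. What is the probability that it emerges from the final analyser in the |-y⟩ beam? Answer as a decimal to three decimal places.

0.125

First analyser (S_x): from |-z⟩, P(|+x⟩) = 1/2.
After stage 1 the state is |+x⟩; P(|+z⟩) = |⟨+z|+x⟩|² = 1/2.
After stage 2 the state is |+z⟩; P(|-y⟩) = |⟨-y|+z⟩|² = 1/2.
Joint probability = 1/2 × 1/2 × 1/2 = 0.125.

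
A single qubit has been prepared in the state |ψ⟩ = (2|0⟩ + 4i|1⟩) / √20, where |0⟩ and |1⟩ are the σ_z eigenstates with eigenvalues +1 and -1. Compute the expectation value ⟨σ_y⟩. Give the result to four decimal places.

0.8000

⟨σ_y⟩ = 2 Im(a* b)/(|a|²+|b|²) with a = 2, b = 4i.
a* b = 8i, so ⟨σ_y⟩ = 16/20.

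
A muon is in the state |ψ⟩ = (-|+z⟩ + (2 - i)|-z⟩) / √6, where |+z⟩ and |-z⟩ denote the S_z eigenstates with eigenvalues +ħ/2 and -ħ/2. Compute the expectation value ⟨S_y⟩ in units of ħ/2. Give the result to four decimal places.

⟨σ_y⟩ = 2 Im(a* b)/(|a|²+|b|²) with a = -1, b = (2 - i).
a* b = (-2 + i), so ⟨σ_y⟩ = 2/6.
⟨S_y⟩ = (ħ/2)·⟨σ_y⟩.

0.3333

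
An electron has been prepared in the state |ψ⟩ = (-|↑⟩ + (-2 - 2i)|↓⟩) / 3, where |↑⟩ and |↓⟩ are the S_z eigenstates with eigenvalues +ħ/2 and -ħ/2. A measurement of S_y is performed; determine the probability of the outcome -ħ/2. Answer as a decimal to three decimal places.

0.278

|-y⟩ = (|↑⟩ - i|↓⟩)/√2, so ⟨-y|ψ⟩ = (1 - 2i) / (√2·3).
P = |1 - 2i|² / 18 = 5/18.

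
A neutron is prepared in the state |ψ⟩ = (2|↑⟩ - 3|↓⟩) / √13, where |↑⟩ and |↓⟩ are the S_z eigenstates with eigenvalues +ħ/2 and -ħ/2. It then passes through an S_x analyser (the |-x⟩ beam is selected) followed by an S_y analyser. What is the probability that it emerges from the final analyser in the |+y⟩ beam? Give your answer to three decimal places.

0.481

First analyser (S_x): P(|-x⟩) = |⟨-x|ψ⟩|² = 25/26.
After stage 1 the state is |-x⟩; P(|+y⟩) = |⟨+y|-x⟩|² = 1/2.
Joint probability = 25/26 × 1/2 = 0.481.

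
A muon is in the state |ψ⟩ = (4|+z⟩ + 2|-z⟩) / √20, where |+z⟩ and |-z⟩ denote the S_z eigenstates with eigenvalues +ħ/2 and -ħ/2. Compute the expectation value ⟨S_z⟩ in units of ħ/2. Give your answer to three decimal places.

0.600

⟨σ_z⟩ = |a|² - |b|² divided by |a|²+|b|², with a, b the |+z⟩, |-z⟩ amplitudes.
= (16 - 4)/20 = 12/20.
⟨S_z⟩ = (ħ/2)·⟨σ_z⟩.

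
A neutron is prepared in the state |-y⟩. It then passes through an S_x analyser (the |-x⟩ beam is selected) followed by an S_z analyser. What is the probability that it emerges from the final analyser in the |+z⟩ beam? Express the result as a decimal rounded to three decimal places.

First analyser (S_x): from |-y⟩, P(|-x⟩) = 1/2.
After stage 1 the state is |-x⟩; P(|+z⟩) = |⟨+z|-x⟩|² = 1/2.
Joint probability = 1/2 × 1/2 = 0.250.

0.250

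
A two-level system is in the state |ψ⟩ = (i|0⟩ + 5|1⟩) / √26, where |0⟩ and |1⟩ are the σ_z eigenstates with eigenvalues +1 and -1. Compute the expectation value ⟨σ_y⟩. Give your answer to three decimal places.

-0.385

⟨σ_y⟩ = 2 Im(a* b)/(|a|²+|b|²) with a = i, b = 5.
a* b = -5i, so ⟨σ_y⟩ = -10/26.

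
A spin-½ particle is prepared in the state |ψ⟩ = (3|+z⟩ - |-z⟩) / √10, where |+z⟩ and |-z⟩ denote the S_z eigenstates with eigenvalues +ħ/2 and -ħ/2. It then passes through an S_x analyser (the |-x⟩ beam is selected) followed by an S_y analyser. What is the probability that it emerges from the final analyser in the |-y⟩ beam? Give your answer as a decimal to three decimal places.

0.400

First analyser (S_x): P(|-x⟩) = |⟨-x|ψ⟩|² = 16/20.
After stage 1 the state is |-x⟩; P(|-y⟩) = |⟨-y|-x⟩|² = 1/2.
Joint probability = 16/20 × 1/2 = 0.400.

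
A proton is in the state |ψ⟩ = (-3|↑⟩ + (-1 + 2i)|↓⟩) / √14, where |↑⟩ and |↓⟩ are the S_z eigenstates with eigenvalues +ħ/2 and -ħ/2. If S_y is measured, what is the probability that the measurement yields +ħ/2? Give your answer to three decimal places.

0.071

|+y⟩ = (|↑⟩ + i|↓⟩)/√2, so ⟨+y|ψ⟩ = (-1 + i) / (√2·√14).
P = |-1 + i|² / 28 = 2/28.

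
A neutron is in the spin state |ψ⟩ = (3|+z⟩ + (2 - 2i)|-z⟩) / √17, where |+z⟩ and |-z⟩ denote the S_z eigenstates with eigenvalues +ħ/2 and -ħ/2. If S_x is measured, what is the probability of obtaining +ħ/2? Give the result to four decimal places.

|+x⟩ = (|+z⟩ + |-z⟩)/√2, so ⟨+x|ψ⟩ = (5 - 2i) / (√2·√17).
P = |5 - 2i|² / 34 = 29/34.

0.8529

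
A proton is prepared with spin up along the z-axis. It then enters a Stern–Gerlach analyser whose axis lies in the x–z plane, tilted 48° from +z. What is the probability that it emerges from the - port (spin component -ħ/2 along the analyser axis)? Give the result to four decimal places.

0.1654

For spin-½, the probability of finding spin-up along an axis at angle θ to the initial spin direction is cos²(θ/2); spin-down is sin²(θ/2).
θ = 48°, so P = sin²(24°) ≈ 0.1654.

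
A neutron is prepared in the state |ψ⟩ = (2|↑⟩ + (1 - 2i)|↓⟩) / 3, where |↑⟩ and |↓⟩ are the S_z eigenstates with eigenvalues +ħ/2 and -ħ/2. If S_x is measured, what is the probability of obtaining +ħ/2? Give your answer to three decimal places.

0.722

|+x⟩ = (|↑⟩ + |↓⟩)/√2, so ⟨+x|ψ⟩ = (3 - 2i) / (√2·3).
P = |3 - 2i|² / 18 = 13/18.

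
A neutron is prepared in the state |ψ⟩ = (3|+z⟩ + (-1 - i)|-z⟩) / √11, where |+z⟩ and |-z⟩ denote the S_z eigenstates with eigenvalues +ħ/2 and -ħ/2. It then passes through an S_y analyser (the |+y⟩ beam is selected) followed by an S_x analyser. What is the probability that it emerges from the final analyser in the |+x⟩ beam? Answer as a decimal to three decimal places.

First analyser (S_y): P(|+y⟩) = |⟨+y|ψ⟩|² = 5/22.
After stage 1 the state is |+y⟩; P(|+x⟩) = |⟨+x|+y⟩|² = 1/2.
Joint probability = 5/22 × 1/2 = 0.114.

0.114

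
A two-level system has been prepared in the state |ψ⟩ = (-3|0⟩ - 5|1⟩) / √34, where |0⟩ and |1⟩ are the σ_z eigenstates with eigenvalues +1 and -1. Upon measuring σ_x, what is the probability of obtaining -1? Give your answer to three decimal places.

|-x⟩ = (|0⟩ - |1⟩)/√2, so ⟨-x|ψ⟩ = (2) / (√2·√34).
P = |2|² / 68 = 4/68.

0.059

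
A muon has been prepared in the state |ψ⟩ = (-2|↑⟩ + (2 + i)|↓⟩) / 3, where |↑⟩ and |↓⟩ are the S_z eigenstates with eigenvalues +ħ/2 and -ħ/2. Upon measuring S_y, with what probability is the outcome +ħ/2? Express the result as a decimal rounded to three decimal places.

0.278

|+y⟩ = (|↑⟩ + i|↓⟩)/√2, so ⟨+y|ψ⟩ = (-1 - 2i) / (√2·3).
P = |-1 - 2i|² / 18 = 5/18.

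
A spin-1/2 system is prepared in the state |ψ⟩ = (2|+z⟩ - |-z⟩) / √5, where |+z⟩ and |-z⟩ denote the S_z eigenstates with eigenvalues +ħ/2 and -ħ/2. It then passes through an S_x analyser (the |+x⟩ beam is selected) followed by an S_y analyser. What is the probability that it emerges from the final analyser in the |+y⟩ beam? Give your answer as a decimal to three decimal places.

0.050

First analyser (S_x): P(|+x⟩) = |⟨+x|ψ⟩|² = 1/10.
After stage 1 the state is |+x⟩; P(|+y⟩) = |⟨+y|+x⟩|² = 1/2.
Joint probability = 1/10 × 1/2 = 0.050.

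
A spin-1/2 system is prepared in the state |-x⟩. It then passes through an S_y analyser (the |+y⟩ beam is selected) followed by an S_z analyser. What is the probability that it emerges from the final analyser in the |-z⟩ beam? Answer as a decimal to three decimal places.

0.250

First analyser (S_y): from |-x⟩, P(|+y⟩) = 1/2.
After stage 1 the state is |+y⟩; P(|-z⟩) = |⟨-z|+y⟩|² = 1/2.
Joint probability = 1/2 × 1/2 = 0.250.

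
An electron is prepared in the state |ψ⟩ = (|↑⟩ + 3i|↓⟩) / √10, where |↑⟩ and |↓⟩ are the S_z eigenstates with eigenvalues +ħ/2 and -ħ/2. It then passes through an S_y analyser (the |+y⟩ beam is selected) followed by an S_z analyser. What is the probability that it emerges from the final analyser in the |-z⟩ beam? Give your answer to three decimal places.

First analyser (S_y): P(|+y⟩) = |⟨+y|ψ⟩|² = 16/20.
After stage 1 the state is |+y⟩; P(|-z⟩) = |⟨-z|+y⟩|² = 1/2.
Joint probability = 16/20 × 1/2 = 0.400.

0.400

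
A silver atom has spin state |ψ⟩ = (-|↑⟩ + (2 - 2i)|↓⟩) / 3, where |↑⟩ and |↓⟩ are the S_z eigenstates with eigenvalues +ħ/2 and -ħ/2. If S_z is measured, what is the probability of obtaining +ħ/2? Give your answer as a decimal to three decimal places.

0.111

The +ħ/2 outcome corresponds to |↑⟩. Its amplitude in |ψ⟩ is -1/3.
P = |-1|² / 9 = 1/9.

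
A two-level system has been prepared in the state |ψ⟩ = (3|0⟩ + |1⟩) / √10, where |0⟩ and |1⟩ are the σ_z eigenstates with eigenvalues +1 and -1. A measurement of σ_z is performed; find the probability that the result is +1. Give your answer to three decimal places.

0.900

The +1 outcome corresponds to |0⟩. Its amplitude in |ψ⟩ is 3/√10.
P = |3|² / 10 = 9/10.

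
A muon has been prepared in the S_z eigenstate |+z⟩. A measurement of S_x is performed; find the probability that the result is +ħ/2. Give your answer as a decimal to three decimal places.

0.500

In the S_z basis, |+z⟩ = |↑⟩ and |+x⟩ = (|↑⟩ + |↓⟩)/√2.
|⟨+x|+z⟩|² = 1/2.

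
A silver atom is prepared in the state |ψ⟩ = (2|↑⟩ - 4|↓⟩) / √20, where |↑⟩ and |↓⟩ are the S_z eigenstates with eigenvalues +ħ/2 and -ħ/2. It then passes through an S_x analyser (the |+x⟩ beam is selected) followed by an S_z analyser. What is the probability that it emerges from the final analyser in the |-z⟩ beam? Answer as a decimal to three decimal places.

First analyser (S_x): P(|+x⟩) = |⟨+x|ψ⟩|² = 4/40.
After stage 1 the state is |+x⟩; P(|-z⟩) = |⟨-z|+x⟩|² = 1/2.
Joint probability = 4/40 × 1/2 = 0.050.

0.050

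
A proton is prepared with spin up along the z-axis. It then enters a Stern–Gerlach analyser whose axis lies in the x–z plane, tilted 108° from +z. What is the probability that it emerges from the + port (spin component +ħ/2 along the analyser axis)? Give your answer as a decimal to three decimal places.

For spin-½, the probability of finding spin-up along an axis at angle θ to the initial spin direction is cos²(θ/2); spin-down is sin²(θ/2).
θ = 108°, so P = cos²(54°) ≈ 0.345.

0.345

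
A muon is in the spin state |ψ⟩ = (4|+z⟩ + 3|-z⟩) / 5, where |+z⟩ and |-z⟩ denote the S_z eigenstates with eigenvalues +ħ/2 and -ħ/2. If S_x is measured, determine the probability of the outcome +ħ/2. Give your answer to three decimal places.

0.980

|+x⟩ = (|+z⟩ + |-z⟩)/√2, so ⟨+x|ψ⟩ = (7) / (√2·5).
P = |7|² / 50 = 49/50.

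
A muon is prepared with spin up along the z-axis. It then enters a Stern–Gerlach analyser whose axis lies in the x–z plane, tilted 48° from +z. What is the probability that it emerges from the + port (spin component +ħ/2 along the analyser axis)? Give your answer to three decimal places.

0.835

For spin-½, the probability of finding spin-up along an axis at angle θ to the initial spin direction is cos²(θ/2); spin-down is sin²(θ/2).
θ = 48°, so P = cos²(24°) ≈ 0.835.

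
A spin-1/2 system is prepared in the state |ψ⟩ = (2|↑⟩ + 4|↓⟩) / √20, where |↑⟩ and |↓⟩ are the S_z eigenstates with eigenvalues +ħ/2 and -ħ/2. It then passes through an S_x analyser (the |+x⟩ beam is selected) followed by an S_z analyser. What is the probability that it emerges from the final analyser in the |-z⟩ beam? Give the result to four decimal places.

First analyser (S_x): P(|+x⟩) = |⟨+x|ψ⟩|² = 36/40.
After stage 1 the state is |+x⟩; P(|-z⟩) = |⟨-z|+x⟩|² = 1/2.
Joint probability = 36/40 × 1/2 = 0.4500.

0.4500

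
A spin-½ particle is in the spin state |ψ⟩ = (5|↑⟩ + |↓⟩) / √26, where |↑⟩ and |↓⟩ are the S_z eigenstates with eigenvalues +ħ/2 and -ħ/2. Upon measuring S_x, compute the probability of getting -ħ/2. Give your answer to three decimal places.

|-x⟩ = (|↑⟩ - |↓⟩)/√2, so ⟨-x|ψ⟩ = (4) / (√2·√26).
P = |4|² / 52 = 16/52.

0.308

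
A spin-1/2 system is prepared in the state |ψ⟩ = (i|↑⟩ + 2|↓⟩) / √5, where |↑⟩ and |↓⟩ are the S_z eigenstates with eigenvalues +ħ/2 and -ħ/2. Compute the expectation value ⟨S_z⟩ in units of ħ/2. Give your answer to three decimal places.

-0.600

⟨σ_z⟩ = |a|² - |b|² divided by |a|²+|b|², with a, b the |↑⟩, |↓⟩ amplitudes.
= (1 - 4)/5 = -3/5.
⟨S_z⟩ = (ħ/2)·⟨σ_z⟩.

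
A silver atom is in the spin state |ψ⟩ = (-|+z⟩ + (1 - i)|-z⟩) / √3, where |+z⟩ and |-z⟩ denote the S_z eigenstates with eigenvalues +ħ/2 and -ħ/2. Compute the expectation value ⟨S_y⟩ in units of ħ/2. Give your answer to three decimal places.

⟨σ_y⟩ = 2 Im(a* b)/(|a|²+|b|²) with a = -1, b = (1 - i).
a* b = (-1 + i), so ⟨σ_y⟩ = 2/3.
⟨S_y⟩ = (ħ/2)·⟨σ_y⟩.

0.667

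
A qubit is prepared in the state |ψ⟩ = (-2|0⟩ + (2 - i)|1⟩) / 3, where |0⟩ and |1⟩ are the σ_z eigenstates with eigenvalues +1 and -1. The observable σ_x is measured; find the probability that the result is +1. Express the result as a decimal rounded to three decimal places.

0.056

|+x⟩ = (|0⟩ + |1⟩)/√2, so ⟨+x|ψ⟩ = (-i) / (√2·3).
P = |-i|² / 18 = 1/18.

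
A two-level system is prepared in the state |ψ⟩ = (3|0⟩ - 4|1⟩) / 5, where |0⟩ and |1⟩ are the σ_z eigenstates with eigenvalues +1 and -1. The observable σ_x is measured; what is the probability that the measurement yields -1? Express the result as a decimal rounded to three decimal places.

|-x⟩ = (|0⟩ - |1⟩)/√2, so ⟨-x|ψ⟩ = (7) / (√2·5).
P = |7|² / 50 = 49/50.

0.980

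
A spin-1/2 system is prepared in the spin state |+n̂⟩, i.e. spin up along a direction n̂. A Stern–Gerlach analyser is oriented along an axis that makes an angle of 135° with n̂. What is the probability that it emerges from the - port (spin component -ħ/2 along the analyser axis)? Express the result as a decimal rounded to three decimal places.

For spin-½, the probability of finding spin-up along an axis at angle θ to the initial spin direction is cos²(θ/2); spin-down is sin²(θ/2).
θ = 135°, so P = sin²(67.5°) ≈ 0.854.

0.854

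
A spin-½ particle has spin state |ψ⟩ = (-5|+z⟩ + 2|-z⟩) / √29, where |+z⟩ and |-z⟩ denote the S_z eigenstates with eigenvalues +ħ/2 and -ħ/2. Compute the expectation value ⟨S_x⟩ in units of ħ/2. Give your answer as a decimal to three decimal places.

⟨σ_x⟩ = 2 Re(a* b)/(|a|²+|b|²) with a = -5, b = 2.
a* b = -10, so ⟨σ_x⟩ = -20/29.
⟨S_x⟩ = (ħ/2)·⟨σ_x⟩.

-0.690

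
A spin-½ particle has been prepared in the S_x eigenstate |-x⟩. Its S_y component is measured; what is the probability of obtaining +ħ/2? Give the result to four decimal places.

In the S_z basis, |-x⟩ = (|↑⟩ - |↓⟩)/√2 and |+y⟩ = (|↑⟩ + i|↓⟩)/√2.
|⟨+y|-x⟩|² = 1/2.

0.5000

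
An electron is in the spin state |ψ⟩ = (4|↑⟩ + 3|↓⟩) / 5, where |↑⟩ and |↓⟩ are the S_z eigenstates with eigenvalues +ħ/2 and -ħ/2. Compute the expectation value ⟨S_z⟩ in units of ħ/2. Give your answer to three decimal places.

⟨σ_z⟩ = |a|² - |b|² divided by |a|²+|b|², with a, b the |↑⟩, |↓⟩ amplitudes.
= (16 - 9)/25 = 7/25.
⟨S_z⟩ = (ħ/2)·⟨σ_z⟩.

0.280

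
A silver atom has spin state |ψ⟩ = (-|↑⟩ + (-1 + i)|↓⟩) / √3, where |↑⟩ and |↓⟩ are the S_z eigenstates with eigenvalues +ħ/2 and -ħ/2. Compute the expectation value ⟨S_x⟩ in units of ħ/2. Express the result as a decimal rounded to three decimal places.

⟨σ_x⟩ = 2 Re(a* b)/(|a|²+|b|²) with a = -1, b = (-1 + i).
a* b = (1 - i), so ⟨σ_x⟩ = 2/3.
⟨S_x⟩ = (ħ/2)·⟨σ_x⟩.

0.667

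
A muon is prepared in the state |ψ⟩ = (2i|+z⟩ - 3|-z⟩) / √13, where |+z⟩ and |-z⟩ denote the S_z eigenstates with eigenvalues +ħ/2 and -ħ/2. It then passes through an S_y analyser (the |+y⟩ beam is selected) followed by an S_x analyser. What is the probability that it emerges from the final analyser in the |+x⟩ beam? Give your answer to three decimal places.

0.481

First analyser (S_y): P(|+y⟩) = |⟨+y|ψ⟩|² = 25/26.
After stage 1 the state is |+y⟩; P(|+x⟩) = |⟨+x|+y⟩|² = 1/2.
Joint probability = 25/26 × 1/2 = 0.481.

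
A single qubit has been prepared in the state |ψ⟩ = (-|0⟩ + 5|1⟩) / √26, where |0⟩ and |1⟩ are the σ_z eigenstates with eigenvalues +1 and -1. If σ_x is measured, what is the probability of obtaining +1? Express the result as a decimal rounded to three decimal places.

0.308

|+x⟩ = (|0⟩ + |1⟩)/√2, so ⟨+x|ψ⟩ = (4) / (√2·√26).
P = |4|² / 52 = 16/52.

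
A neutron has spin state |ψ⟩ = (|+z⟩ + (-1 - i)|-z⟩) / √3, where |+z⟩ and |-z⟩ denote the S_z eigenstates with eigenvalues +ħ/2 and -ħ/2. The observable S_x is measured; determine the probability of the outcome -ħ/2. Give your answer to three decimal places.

0.833

|-x⟩ = (|+z⟩ - |-z⟩)/√2, so ⟨-x|ψ⟩ = (2 + i) / (√2·√3).
P = |2 + i|² / 6 = 5/6.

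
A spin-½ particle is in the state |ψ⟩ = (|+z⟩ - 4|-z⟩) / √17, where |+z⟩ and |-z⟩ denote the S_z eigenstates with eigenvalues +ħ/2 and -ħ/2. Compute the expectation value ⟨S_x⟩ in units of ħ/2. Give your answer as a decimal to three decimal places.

-0.471

⟨σ_x⟩ = 2 Re(a* b)/(|a|²+|b|²) with a = 1, b = -4.
a* b = -4, so ⟨σ_x⟩ = -8/17.
⟨S_x⟩ = (ħ/2)·⟨σ_x⟩.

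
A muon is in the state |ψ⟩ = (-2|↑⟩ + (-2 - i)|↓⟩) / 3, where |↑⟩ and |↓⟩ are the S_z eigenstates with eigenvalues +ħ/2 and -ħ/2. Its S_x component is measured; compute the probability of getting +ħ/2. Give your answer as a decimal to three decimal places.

|+x⟩ = (|↑⟩ + |↓⟩)/√2, so ⟨+x|ψ⟩ = (-4 - i) / (√2·3).
P = |-4 - i|² / 18 = 17/18.

0.944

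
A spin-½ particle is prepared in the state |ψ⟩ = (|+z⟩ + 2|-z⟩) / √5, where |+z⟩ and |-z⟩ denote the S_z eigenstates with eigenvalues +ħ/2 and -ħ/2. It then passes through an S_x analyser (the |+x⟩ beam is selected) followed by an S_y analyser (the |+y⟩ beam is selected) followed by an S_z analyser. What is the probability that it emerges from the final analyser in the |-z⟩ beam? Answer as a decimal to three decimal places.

0.225

First analyser (S_x): P(|+x⟩) = |⟨+x|ψ⟩|² = 9/10.
After stage 1 the state is |+x⟩; P(|+y⟩) = |⟨+y|+x⟩|² = 1/2.
After stage 2 the state is |+y⟩; P(|-z⟩) = |⟨-z|+y⟩|² = 1/2.
Joint probability = 9/10 × 1/2 × 1/2 = 0.225.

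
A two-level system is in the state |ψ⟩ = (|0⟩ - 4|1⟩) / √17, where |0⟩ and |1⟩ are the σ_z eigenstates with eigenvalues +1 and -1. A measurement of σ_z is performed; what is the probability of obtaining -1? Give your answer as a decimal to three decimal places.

0.941

The -1 outcome corresponds to |1⟩. Its amplitude in |ψ⟩ is -4/√17.
P = |-4|² / 17 = 16/17.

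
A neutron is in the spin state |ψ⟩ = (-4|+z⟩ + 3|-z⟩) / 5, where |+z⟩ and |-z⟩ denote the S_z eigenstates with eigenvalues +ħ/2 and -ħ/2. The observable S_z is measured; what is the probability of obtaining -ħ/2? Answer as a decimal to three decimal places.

The -ħ/2 outcome corresponds to |-z⟩. Its amplitude in |ψ⟩ is 3/5.
P = |3|² / 25 = 9/25.

0.360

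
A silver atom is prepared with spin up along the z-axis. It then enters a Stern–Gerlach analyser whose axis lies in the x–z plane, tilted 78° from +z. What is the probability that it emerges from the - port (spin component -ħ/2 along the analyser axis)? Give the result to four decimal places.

0.3960

For spin-½, the probability of finding spin-up along an axis at angle θ to the initial spin direction is cos²(θ/2); spin-down is sin²(θ/2).
θ = 78°, so P = sin²(39°) ≈ 0.3960.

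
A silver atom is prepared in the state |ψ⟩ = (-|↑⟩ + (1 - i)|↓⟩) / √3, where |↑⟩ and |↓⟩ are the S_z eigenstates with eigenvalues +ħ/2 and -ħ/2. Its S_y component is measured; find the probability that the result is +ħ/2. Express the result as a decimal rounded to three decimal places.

|+y⟩ = (|↑⟩ + i|↓⟩)/√2, so ⟨+y|ψ⟩ = (-2 - i) / (√2·√3).
P = |-2 - i|² / 6 = 5/6.

0.833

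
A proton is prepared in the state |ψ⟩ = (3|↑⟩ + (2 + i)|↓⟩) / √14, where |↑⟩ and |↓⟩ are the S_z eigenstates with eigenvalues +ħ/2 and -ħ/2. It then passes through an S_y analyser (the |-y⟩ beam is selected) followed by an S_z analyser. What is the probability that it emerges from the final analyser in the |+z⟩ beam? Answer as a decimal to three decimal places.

0.143

First analyser (S_y): P(|-y⟩) = |⟨-y|ψ⟩|² = 8/28.
After stage 1 the state is |-y⟩; P(|+z⟩) = |⟨+z|-y⟩|² = 1/2.
Joint probability = 8/28 × 1/2 = 0.143.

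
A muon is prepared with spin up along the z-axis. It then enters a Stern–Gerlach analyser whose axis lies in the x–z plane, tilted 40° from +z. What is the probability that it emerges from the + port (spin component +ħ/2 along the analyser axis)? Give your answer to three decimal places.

For spin-½, the probability of finding spin-up along an axis at angle θ to the initial spin direction is cos²(θ/2); spin-down is sin²(θ/2).
θ = 40°, so P = cos²(20°) ≈ 0.883.

0.883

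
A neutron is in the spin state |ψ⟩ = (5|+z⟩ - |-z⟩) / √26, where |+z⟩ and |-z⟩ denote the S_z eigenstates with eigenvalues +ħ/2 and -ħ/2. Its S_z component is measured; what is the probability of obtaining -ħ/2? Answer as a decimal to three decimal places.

The -ħ/2 outcome corresponds to |-z⟩. Its amplitude in |ψ⟩ is -1/√26.
P = |-1|² / 26 = 1/26.

0.038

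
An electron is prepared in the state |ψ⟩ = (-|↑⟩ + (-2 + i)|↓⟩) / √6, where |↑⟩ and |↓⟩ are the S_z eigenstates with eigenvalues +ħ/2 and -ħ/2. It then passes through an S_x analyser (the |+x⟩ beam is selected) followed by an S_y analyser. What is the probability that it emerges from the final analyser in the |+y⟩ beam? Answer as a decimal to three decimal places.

0.417

First analyser (S_x): P(|+x⟩) = |⟨+x|ψ⟩|² = 10/12.
After stage 1 the state is |+x⟩; P(|+y⟩) = |⟨+y|+x⟩|² = 1/2.
Joint probability = 10/12 × 1/2 = 0.417.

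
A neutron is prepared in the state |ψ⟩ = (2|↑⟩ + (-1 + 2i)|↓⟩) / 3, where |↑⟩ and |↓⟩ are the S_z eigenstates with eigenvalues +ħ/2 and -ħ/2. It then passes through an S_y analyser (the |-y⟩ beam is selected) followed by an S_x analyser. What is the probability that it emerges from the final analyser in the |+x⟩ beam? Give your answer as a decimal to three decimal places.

First analyser (S_y): P(|-y⟩) = |⟨-y|ψ⟩|² = 1/18.
After stage 1 the state is |-y⟩; P(|+x⟩) = |⟨+x|-y⟩|² = 1/2.
Joint probability = 1/18 × 1/2 = 0.028.

0.028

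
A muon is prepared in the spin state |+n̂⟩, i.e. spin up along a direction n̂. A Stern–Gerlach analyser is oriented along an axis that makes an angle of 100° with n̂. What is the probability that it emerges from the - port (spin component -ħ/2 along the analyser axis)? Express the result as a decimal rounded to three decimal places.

0.587

For spin-½, the probability of finding spin-up along an axis at angle θ to the initial spin direction is cos²(θ/2); spin-down is sin²(θ/2).
θ = 100°, so P = sin²(50°) ≈ 0.587.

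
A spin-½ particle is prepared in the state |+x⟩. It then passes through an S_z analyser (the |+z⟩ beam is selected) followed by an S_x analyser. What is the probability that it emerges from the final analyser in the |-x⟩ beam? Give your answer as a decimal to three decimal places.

First analyser (S_z): from |+x⟩, P(|+z⟩) = 1/2.
After stage 1 the state is |+z⟩; P(|-x⟩) = |⟨-x|+z⟩|² = 1/2.
Joint probability = 1/2 × 1/2 = 0.250.

0.250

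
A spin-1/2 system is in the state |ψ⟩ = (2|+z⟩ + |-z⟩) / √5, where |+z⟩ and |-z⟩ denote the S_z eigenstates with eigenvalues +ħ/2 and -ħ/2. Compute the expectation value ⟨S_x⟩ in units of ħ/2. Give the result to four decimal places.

0.8000

⟨σ_x⟩ = 2 Re(a* b)/(|a|²+|b|²) with a = 2, b = 1.
a* b = 2, so ⟨σ_x⟩ = 4/5.
⟨S_x⟩ = (ħ/2)·⟨σ_x⟩.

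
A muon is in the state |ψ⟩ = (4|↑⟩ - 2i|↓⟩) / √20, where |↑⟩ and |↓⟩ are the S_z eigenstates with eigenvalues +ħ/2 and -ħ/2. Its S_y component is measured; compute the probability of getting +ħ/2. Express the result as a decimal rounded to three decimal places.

0.100

|+y⟩ = (|↑⟩ + i|↓⟩)/√2, so ⟨+y|ψ⟩ = (2) / (√2·√20).
P = |2|² / 40 = 4/40.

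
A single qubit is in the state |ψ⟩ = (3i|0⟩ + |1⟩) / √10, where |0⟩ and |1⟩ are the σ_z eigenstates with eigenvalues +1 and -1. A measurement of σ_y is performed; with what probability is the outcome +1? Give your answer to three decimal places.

0.200

|+y⟩ = (|0⟩ + i|1⟩)/√2, so ⟨+y|ψ⟩ = (2i) / (√2·√10).
P = |2i|² / 20 = 4/20.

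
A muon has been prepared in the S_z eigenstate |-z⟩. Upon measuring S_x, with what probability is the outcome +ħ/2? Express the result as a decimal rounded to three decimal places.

In the S_z basis, |-z⟩ = |-z⟩ and |+x⟩ = (|+z⟩ + |-z⟩)/√2.
|⟨+x|-z⟩|² = 1/2.

0.500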